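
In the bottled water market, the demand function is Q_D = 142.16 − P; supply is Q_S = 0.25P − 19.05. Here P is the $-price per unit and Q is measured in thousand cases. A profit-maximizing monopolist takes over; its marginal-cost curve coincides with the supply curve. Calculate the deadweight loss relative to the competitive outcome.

In inverse form: demand P = 142.16 − Q, supply P = 76.2 + 4Q.
Competitive equilibrium: 142.16 − Q = 76.2 + 4Q → Q* = 13.192, P* = 128.968.
Marginal revenue: MR = 142.16 − 2Q. Set MR = MC: 142.16 − 2Q = 76.2 + 4Q → Q_m = 10.9933.
Price P_m = 142.16 − 1·10.9933 = 131.1667; MC(Q_m) = 76.2 + 4·10.9933 = 120.1732.
Competitive Q* = 13.192, so ΔQ = 2.1987; wedge = 131.1667 − 120.1732 = 10.9935.
Deadweight loss = ½ × 2.1987 × 10.9935 = $12.09 thousand.

$12.09 thousand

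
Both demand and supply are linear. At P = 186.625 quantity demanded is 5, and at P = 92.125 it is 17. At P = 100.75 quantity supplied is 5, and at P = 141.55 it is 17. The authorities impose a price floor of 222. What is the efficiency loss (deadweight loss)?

Demand slope = (92.125 − 186.625)/(17 − 5) = −7.875, so P = 226 − 7.875Q.
Supply slope = (141.55 − 100.75)/(17 − 5) = 3.4, so P = 83.75 + 3.4Q.
Competitive equilibrium: 226 − 7.875Q = 83.75 + 3.4Q → Q* = 12.6164, P* = 126.6458.
At the floor P = 222, quantity demanded = (226 − 222)/7.875 = 0.5079.
Sellers' marginal cost at Q' = 0.5079: 83.75 + 3.4·0.5079 = 85.4769.
ΔQ = 12.6164 − 0.5079 = 12.1085; wedge = 222 − 85.4769 = 136.5231.
DWL = ½ × 12.1085 × 136.5231 = 826.54.

826.54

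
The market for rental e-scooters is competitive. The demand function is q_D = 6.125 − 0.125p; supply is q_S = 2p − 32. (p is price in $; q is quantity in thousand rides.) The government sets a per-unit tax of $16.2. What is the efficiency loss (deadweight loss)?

$15.44 thousand

In inverse form: demand p = 49 − 8q, supply p = 16 + 0.5q.
Competitive equilibrium: 49 − 8q = 16 + 0.5q → q* = 3.8824, p* = 17.9412.
With the tax, the buyer price exceeds the seller price by 16.2: (49 − 8q) − (16 + 0.5q) = 16.2 → q' = 1.9765.
Δq = 3.8824 − 1.9765 = 1.9059; the wedge equals the tax, 16.2.
Deadweight loss = ½ × 1.9059 × 16.2 = $15.44 thousand.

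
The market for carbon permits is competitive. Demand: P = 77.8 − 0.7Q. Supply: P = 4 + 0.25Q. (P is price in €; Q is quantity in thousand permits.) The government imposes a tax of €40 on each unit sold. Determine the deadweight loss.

Competitive equilibrium: 77.8 − 0.7Q = 4 + 0.25Q → Q* = 77.6842, P* = 23.4211.
With the tax, the buyer price exceeds the seller price by 40: (77.8 − 0.7Q) − (4 + 0.25Q) = 40 → Q' = 35.5789.
ΔQ = 77.6842 − 35.5789 = 42.1053; the wedge equals the tax, 40.
Welfare loss = ½ × 42.1053 × 40 = €842.11 thousand.

€842.11 thousand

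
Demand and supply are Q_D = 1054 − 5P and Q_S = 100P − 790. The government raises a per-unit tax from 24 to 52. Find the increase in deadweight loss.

5066.67

In inverse form: demand P = 210.8 − 0.2Q, supply P = 7.9 + 0.01Q.
Competitive equilibrium: 210.8 − 0.2Q = 7.9 + 0.01Q → Q* = 966.1905, P* = 17.5619.
For a per-unit tax t: ΔQ = t/0.21, so DWL = ½·t·(t/0.21) = t²/0.42.
At t = 24: DWL = 1371.429. At t = 52: DWL = 6438.095.
Increase = 6438.095 − 1371.429 = 5066.67.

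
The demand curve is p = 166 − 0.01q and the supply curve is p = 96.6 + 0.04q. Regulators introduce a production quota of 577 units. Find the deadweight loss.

16443.025

Competitive equilibrium: 166 − 0.01q = 96.6 + 0.04q → q* = 1388, p* = 152.12.
At q = 577: demand price = 166 − 0.01·577 = 160.23; supply price = 96.6 + 0.04·577 = 119.68.
Δq = 1388 − 577 = 811; wedge = 160.23 − 119.68 = 40.55.
Welfare loss = ½ × 811 × 40.55 = 16443.025.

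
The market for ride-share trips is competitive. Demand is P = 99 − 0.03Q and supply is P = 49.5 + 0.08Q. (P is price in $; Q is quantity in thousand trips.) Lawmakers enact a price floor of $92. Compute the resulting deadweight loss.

$2581.94 thousand

Competitive equilibrium: 99 − 0.03Q = 49.5 + 0.08Q → Q* = 450, P* = 85.5.
At the floor P = 92, quantity demanded = (99 − 92)/0.03 = 233.3333.
Sellers' marginal cost at Q' = 233.3333: 49.5 + 0.08·233.3333 = 68.1667.
ΔQ = 450 − 233.3333 = 216.6667; wedge = 92 − 68.1667 = 23.8333.
Welfare loss = ½ × 216.6667 × 23.8333 = $2581.94 thousand.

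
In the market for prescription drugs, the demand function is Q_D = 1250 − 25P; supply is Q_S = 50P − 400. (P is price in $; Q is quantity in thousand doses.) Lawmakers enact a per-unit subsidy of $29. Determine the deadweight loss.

$7008.33 thousand

In inverse form: demand P = 50 − 0.04Q, supply P = 8 + 0.02Q.
Competitive equilibrium: 50 − 0.04Q = 8 + 0.02Q → Q* = 700, P* = 22.
The subsidy lowers effective supply by 29: P = 0.02Q − 21.
New quantity: 50 − 0.04Q = 0.02Q − 21 → Q' = 1183.3333.
Overproduction ΔQ = 1183.3333 − 700 = 483.3333; wedge = subsidy = 29.
The triangle = ½ × 483.3333 × 29 = $7008.33 thousand.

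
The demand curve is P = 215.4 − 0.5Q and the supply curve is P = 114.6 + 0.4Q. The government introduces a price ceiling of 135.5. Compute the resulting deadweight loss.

1606.53

Competitive equilibrium: 215.4 − 0.5Q = 114.6 + 0.4Q → Q* = 112, P* = 159.4.
At the ceiling P = 135.5, quantity supplied = (135.5 − 114.6)/0.4 = 52.25.
Willingness to pay at Q' = 52.25: 215.4 − 0.5·52.25 = 189.275.
ΔQ = 112 − 52.25 = 59.75; wedge = 189.275 − 135.5 = 53.775.
Welfare loss = ½ × 59.75 × 53.775 = 1606.53.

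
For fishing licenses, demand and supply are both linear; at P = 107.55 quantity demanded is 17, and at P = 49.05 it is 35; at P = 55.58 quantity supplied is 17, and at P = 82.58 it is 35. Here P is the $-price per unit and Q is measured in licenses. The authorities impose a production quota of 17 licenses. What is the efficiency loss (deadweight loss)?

$284.30

Demand slope = (49.05 − 107.55)/(35 − 17) = −3.25, so P = 162.8 − 3.25Q.
Supply slope = (82.58 − 55.58)/(35 − 17) = 1.5, so P = 30.08 + 1.5Q.
Competitive equilibrium: 162.8 − 3.25Q = 30.08 + 1.5Q → Q* = 27.9411, P* = 71.9916.
At Q = 17: demand price = 162.8 − 3.25·17 = 107.55; supply price = 30.08 + 1.5·17 = 55.58.
ΔQ = 27.9411 − 17 = 10.9411; wedge = 107.55 − 55.58 = 51.97.
Welfare loss = ½ × 10.9411 × 51.97 = $284.30.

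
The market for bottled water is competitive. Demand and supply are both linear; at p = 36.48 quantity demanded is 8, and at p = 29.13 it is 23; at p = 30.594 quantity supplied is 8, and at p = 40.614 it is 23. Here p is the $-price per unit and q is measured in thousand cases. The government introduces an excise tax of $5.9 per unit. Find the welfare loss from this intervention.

Demand slope = (29.13 − 36.48)/(23 − 8) = −0.49, so p = 40.4 − 0.49q.
Supply slope = (40.614 − 30.594)/(23 − 8) = 0.668, so p = 25.25 + 0.668q.
Competitive equilibrium: 40.4 − 0.49q = 25.25 + 0.668q → q* = 13.0829, p* = 33.9894.
With the tax, the buyer price exceeds the seller price by 5.9: (40.4 − 0.49q) − (25.25 + 0.668q) = 5.9 → q' = 7.9879.
Δq = 13.0829 − 7.9879 = 5.095; the wedge equals the tax, 5.9.
Welfare loss = ½ × 5.095 × 5.9 = $15.03 thousand.

$15.03 thousand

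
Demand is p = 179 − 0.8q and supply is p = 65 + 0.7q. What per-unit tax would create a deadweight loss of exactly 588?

42

Competitive equilibrium: 179 − 0.8q = 65 + 0.7q → q* = 76, p* = 118.2.
A tax t gives Δq = t/1.5 and wedge t, so DWL = t²/3.
t²/3 = 588 → t² = 1764 → t = 42.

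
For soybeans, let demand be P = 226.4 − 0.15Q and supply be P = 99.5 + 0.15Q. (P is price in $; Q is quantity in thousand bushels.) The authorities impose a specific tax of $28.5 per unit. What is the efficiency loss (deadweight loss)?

$1353.75 thousand

Competitive equilibrium: 226.4 − 0.15Q = 99.5 + 0.15Q → Q* = 423, P* = 162.95.
With the tax, the buyer price exceeds the seller price by 28.5: (226.4 − 0.15Q) − (99.5 + 0.15Q) = 28.5 → Q' = 328.
ΔQ = 423 − 328 = 95; the wedge equals the tax, 28.5.
DWL = ½ × 95 × 28.5 = $1353.75 thousand.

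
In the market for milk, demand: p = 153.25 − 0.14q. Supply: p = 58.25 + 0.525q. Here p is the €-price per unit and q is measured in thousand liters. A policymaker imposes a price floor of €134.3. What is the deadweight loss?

Competitive equilibrium: 153.25 − 0.14q = 58.25 + 0.525q → q* = 142.8571, p* = 133.25.
At the floor p = 134.3, quantity demanded = (153.25 − 134.3)/0.14 = 135.3571.
Sellers' marginal cost at q' = 135.3571: 58.25 + 0.525·135.3571 = 129.3125.
Δq = 142.8571 − 135.3571 = 7.5; wedge = 134.3 − 129.3125 = 4.9875.
Welfare loss = ½ × 7.5 × 4.9875 = €18.70 thousand.

€18.70 thousand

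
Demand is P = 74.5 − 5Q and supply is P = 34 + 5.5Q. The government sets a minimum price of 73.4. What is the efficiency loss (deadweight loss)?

69.45

Competitive equilibrium: 74.5 − 5Q = 34 + 5.5Q → Q* = 3.8571, P* = 55.2143.
At the floor P = 73.4, quantity demanded = (74.5 − 73.4)/5 = 0.22.
Sellers' marginal cost at Q' = 0.22: 34 + 5.5·0.22 = 35.21.
ΔQ = 3.8571 − 0.22 = 3.6371; wedge = 73.4 − 35.21 = 38.19.
DWL = ½ × 3.6371 × 38.19 = 69.45.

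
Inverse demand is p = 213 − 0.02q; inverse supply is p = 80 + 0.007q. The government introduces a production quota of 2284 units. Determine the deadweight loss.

94226.93

Competitive equilibrium: 213 − 0.02q = 80 + 0.007q → q* = 4925.9259, p* = 114.4815.
At q = 2284: demand price = 213 − 0.02·2284 = 167.32; supply price = 80 + 0.007·2284 = 95.988.
Δq = 4925.9259 − 2284 = 2641.9259; wedge = 167.32 − 95.988 = 71.332.
DWL = ½ × 2641.9259 × 71.332 = 94226.93.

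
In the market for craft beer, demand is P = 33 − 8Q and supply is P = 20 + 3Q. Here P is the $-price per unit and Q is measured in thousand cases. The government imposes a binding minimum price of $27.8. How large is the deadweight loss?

Competitive equilibrium: 33 − 8Q = 20 + 3Q → Q* = 1.1818, P* = 23.5455.
At the floor P = 27.8, quantity demanded = (33 − 27.8)/8 = 0.65.
Sellers' marginal cost at Q' = 0.65: 20 + 3·0.65 = 21.95.
ΔQ = 1.1818 − 0.65 = 0.5318; wedge = 27.8 − 21.95 = 5.85.
DWL = ½ × 0.5318 × 5.85 = $1.56 thousand.

$1.56 thousand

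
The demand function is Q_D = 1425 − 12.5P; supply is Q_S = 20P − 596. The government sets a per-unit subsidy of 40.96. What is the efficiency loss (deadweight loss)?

In inverse form: demand P = 114 − 0.08Q, supply P = 29.8 + 0.05Q.
Competitive equilibrium: 114 − 0.08Q = 29.8 + 0.05Q → Q* = 647.69231, P* = 62.18462.
The subsidy lowers effective supply by 40.96: P = 0.05Q − 11.16.
New quantity: 114 − 0.08Q = 0.05Q − 11.16 → Q' = 962.76923.
Overproduction ΔQ = 962.76923 − 647.69231 = 315.07692; wedge = subsidy = 40.96.
Deadweight loss = ½ × 315.07692 × 40.96 = 6452.78.

6452.78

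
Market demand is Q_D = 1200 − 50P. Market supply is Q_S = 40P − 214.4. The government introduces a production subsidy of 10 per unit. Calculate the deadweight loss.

1111.11

In inverse form: demand P = 24 − 0.02Q, supply P = 5.36 + 0.025Q.
Competitive equilibrium: 24 − 0.02Q = 5.36 + 0.025Q → Q* = 414.2222, P* = 15.7156.
The subsidy lowers effective supply by 10: P = 0.025Q − 4.64.
New quantity: 24 − 0.02Q = 0.025Q − 4.64 → Q' = 636.4444.
Overproduction ΔQ = 636.4444 − 414.2222 = 222.2222; wedge = subsidy = 10.
Deadweight loss = ½ × 222.2222 × 10 = 1111.11.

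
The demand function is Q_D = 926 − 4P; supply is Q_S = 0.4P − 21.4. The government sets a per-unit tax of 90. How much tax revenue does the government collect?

In inverse form: demand P = 231.5 − 0.25Q, supply P = 53.5 + 2.5Q.
Competitive equilibrium: 231.5 − 0.25Q = 53.5 + 2.5Q → Q* = 64.7273, P* = 215.3182.
With the tax, the buyer price exceeds the seller price by 90: (231.5 − 0.25Q) − (53.5 + 2.5Q) = 90 → Q' = 32.
Tax revenue = 90 × 32 = 2880.

2880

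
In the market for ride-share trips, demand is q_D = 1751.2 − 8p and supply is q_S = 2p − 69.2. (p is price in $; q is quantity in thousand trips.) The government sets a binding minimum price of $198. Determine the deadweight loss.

In inverse form: demand p = 218.9 − 0.125q, supply p = 34.6 + 0.5q.
Competitive equilibrium: 218.9 − 0.125q = 34.6 + 0.5q → q* = 294.88, p* = 182.04.
At the floor p = 198, quantity demanded = (218.9 − 198)/0.125 = 167.2.
Sellers' marginal cost at q' = 167.2: 34.6 + 0.5·167.2 = 118.2.
Δq = 294.88 − 167.2 = 127.68; wedge = 198 − 118.2 = 79.8.
The triangle = ½ × 127.68 × 79.8 = $5094.432 thousand.

$5094.432 thousand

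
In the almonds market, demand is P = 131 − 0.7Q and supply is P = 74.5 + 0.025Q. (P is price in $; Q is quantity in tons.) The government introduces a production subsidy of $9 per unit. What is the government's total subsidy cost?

Competitive equilibrium: 131 − 0.7Q = 74.5 + 0.025Q → Q* = 77.931, P* = 76.4483.
The subsidy lowers effective supply by 9: P = 65.5 + 0.025Q.
New quantity: 131 − 0.7Q = 65.5 + 0.025Q → Q' = 90.3448.
Total subsidy cost = 9 × 90.3448 = $813.10.

$813.10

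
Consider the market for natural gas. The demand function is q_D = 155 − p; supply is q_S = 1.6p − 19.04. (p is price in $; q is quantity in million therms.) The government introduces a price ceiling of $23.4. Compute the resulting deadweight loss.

In inverse form: demand p = 155 − q, supply p = 11.9 + 0.625q.
Competitive equilibrium: 155 − q = 11.9 + 0.625q → q* = 88.0615, p* = 66.9385.
At the ceiling p = 23.4, quantity supplied = (23.4 − 11.9)/0.625 = 18.4.
Willingness to pay at q' = 18.4: 155 − 1·18.4 = 136.6.
Δq = 88.0615 − 18.4 = 69.6615; wedge = 136.6 − 23.4 = 113.2.
Deadweight loss = ½ × 69.6615 × 113.2 = $3942.84 million.

$3942.84 million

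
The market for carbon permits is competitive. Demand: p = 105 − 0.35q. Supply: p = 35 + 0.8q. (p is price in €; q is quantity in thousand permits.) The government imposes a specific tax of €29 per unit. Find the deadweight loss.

Competitive equilibrium: 105 − 0.35q = 35 + 0.8q → q* = 60.8696, p* = 83.6957.
With the tax, the buyer price exceeds the seller price by 29: (105 − 0.35q) − (35 + 0.8q) = 29 → q' = 35.6522.
Δq = 60.8696 − 35.6522 = 25.2174; the wedge equals the tax, 29.
The triangle = ½ × 25.2174 × 29 = €365.65 thousand.

€365.65 thousand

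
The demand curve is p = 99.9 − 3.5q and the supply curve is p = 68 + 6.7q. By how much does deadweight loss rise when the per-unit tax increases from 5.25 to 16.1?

11.36

Competitive equilibrium: 99.9 − 3.5q = 68 + 6.7q → q* = 3.1275, p* = 88.9539.
For a per-unit tax t: Δq = t/10.2, so DWL = ½·t·(t/10.2) = t²/20.4.
At t = 5.25: DWL = 1.351. At t = 16.1: DWL = 12.706.
Increase = 12.706 − 1.351 = 11.36.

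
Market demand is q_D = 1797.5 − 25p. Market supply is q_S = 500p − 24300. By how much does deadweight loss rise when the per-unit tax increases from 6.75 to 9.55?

543.33

In inverse form: demand p = 71.9 − 0.04q, supply p = 48.6 + 0.002q.
Competitive equilibrium: 71.9 − 0.04q = 48.6 + 0.002q → q* = 554.7619, p* = 49.7095.
For a per-unit tax t: Δq = t/0.042, so DWL = ½·t·(t/0.042) = t²/0.084.
At t = 6.75: DWL = 542.411. At t = 9.55: DWL = 1085.744.
Increase = 1085.744 − 542.411 = 543.33.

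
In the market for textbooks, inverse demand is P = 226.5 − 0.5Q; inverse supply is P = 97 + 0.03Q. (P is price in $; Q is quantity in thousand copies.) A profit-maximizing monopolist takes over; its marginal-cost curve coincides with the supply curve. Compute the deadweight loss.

$3728.20 thousand

Competitive equilibrium: 226.5 − 0.5Q = 97 + 0.03Q → Q* = 244.3396, P* = 104.3302.
Marginal revenue: MR = 226.5 − Q. Set MR = MC: 226.5 − Q = 97 + 0.03Q → Q_m = 125.7282.
Price P_m = 226.5 − 0.5·125.7282 = 163.6359; MC(Q_m) = 97 + 0.03·125.7282 = 100.7718.
Competitive Q* = 244.3396, so ΔQ = 118.6114; wedge = 163.6359 − 100.7718 = 62.8641.
The triangle = ½ × 118.6114 × 62.8641 = $3728.20 thousand.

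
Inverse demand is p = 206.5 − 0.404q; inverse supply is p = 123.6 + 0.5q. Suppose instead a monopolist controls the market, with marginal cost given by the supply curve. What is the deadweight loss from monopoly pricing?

Competitive equilibrium: 206.5 − 0.404q = 123.6 + 0.5q → q* = 91.70354, p* = 169.45177.
Marginal revenue: MR = 206.5 − 0.808q. Set MR = MC: 206.5 − 0.808q = 123.6 + 0.5q → q_m = 63.3792.
Price p_m = 206.5 − 0.404·63.3792 = 180.8948; MC(q_m) = 123.6 + 0.5·63.3792 = 155.2896.
Competitive q* = 91.70354, so Δq = 28.32434; wedge = 180.8948 − 155.2896 = 25.6052.
Deadweight loss = ½ × 28.32434 × 25.6052 = 362.63.

362.63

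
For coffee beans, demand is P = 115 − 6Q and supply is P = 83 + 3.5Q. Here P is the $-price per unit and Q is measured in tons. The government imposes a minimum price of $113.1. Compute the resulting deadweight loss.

$44.24

Competitive equilibrium: 115 − 6Q = 83 + 3.5Q → Q* = 3.3684, P* = 94.7895.
At the floor P = 113.1, quantity demanded = (115 − 113.1)/6 = 0.3167.
Sellers' marginal cost at Q' = 0.3167: 83 + 3.5·0.3167 = 84.1085.
ΔQ = 3.3684 − 0.3167 = 3.0517; wedge = 113.1 − 84.1085 = 28.9915.
Deadweight loss = ½ × 3.0517 × 28.9915 = $44.24.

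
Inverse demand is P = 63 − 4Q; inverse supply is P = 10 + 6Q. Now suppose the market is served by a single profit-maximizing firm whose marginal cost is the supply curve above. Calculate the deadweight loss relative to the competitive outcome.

11.47

Competitive equilibrium: 63 − 4Q = 10 + 6Q → Q* = 5.3, P* = 41.8.
Marginal revenue: MR = 63 − 8Q. Set MR = MC: 63 − 8Q = 10 + 6Q → Q_m = 3.7857.
Price P_m = 63 − 4·3.7857 = 47.8572; MC(Q_m) = 10 + 6·3.7857 = 32.7142.
Competitive Q* = 5.3, so ΔQ = 1.5143; wedge = 47.8572 − 32.7142 = 15.143.
The triangle = ½ × 1.5143 × 15.143 = 11.47.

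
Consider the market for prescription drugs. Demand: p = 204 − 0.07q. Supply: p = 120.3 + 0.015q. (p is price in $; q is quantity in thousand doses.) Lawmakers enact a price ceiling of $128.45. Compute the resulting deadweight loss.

$8279.41 thousand

Competitive equilibrium: 204 − 0.07q = 120.3 + 0.015q → q* = 984.70588, p* = 135.07059.
At the ceiling p = 128.45, quantity supplied = (128.45 − 120.3)/0.015 = 543.33333.
Willingness to pay at q' = 543.33333: 204 − 0.07·543.33333 = 165.96667.
Δq = 984.70588 − 543.33333 = 441.37255; wedge = 165.96667 − 128.45 = 37.51667.
Deadweight loss = ½ × 441.37255 × 37.51667 = $8279.41 thousand.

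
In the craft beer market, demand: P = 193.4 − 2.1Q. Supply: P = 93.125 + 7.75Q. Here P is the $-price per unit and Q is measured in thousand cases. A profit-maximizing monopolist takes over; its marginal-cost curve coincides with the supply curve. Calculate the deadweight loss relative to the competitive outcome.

$15.76 thousand

Competitive equilibrium: 193.4 − 2.1Q = 93.125 + 7.75Q → Q* = 10.1802, P* = 172.0216.
Marginal revenue: MR = 193.4 − 4.2Q. Set MR = MC: 193.4 − 4.2Q = 93.125 + 7.75Q → Q_m = 8.3912.
Price P_m = 193.4 − 2.1·8.3912 = 175.7785; MC(Q_m) = 93.125 + 7.75·8.3912 = 158.1568.
Competitive Q* = 10.1802, so ΔQ = 1.789; wedge = 175.7785 − 158.1568 = 17.6217.
DWL = ½ × 1.789 × 17.6217 = $15.76 thousand.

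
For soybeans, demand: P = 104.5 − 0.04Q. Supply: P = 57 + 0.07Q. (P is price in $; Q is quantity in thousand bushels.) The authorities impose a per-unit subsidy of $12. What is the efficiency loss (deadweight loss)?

Competitive equilibrium: 104.5 − 0.04Q = 57 + 0.07Q → Q* = 431.8182, P* = 87.2273.
The subsidy lowers effective supply by 12: P = 45 + 0.07Q.
New quantity: 104.5 − 0.04Q = 45 + 0.07Q → Q' = 540.9091.
Overproduction ΔQ = 540.9091 − 431.8182 = 109.0909; wedge = subsidy = 12.
Deadweight loss = ½ × 109.0909 × 12 = $654.55 thousand.

$654.55 thousand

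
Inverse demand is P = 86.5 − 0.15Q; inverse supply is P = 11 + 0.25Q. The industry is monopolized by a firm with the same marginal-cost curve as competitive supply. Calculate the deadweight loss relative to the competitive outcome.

Competitive equilibrium: 86.5 − 0.15Q = 11 + 0.25Q → Q* = 188.75, P* = 58.1875.
Marginal revenue: MR = 86.5 − 0.3Q. Set MR = MC: 86.5 − 0.3Q = 11 + 0.25Q → Q_m = 137.2727.
Price P_m = 86.5 − 0.15·137.2727 = 65.9091; MC(Q_m) = 11 + 0.25·137.2727 = 45.3182.
Competitive Q* = 188.75, so ΔQ = 51.4773; wedge = 65.9091 − 45.3182 = 20.5909.
The triangle = ½ × 51.4773 × 20.5909 = 529.98.

529.98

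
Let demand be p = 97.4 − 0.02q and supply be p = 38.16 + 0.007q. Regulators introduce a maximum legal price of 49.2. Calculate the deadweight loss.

5138.16

Competitive equilibrium: 97.4 − 0.02q = 38.16 + 0.007q → q* = 2194.074074, p* = 53.518519.
At the ceiling p = 49.2, quantity supplied = (49.2 − 38.16)/0.007 = 1577.142857.
Willingness to pay at q' = 1577.142857: 97.4 − 0.02·1577.142857 = 65.857143.
Δq = 2194.074074 − 1577.142857 = 616.931217; wedge = 65.857143 − 49.2 = 16.657143.
Deadweight loss = ½ × 616.931217 × 16.657143 = 5138.16.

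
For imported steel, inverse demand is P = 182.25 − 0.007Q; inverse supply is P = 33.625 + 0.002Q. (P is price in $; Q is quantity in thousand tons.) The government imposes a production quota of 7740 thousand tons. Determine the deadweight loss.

Competitive equilibrium: 182.25 − 0.007Q = 33.625 + 0.002Q → Q* = 16513.8889, P* = 66.6528.
At Q = 7740: demand price = 182.25 − 0.007·7740 = 128.07; supply price = 33.625 + 0.002·7740 = 49.105.
ΔQ = 16513.8889 − 7740 = 8773.8889; wedge = 128.07 − 49.105 = 78.965.
Deadweight loss = ½ × 8773.8889 × 78.965 = $346415.07 thousand.

$346415.07 thousand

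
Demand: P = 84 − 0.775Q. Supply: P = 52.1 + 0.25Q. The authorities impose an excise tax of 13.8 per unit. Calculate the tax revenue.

Competitive equilibrium: 84 − 0.775Q = 52.1 + 0.25Q → Q* = 31.122, P* = 59.8805.
With the tax, the buyer price exceeds the seller price by 13.8: (84 − 0.775Q) − (52.1 + 0.25Q) = 13.8 → Q' = 17.6585.
Tax revenue = 13.8 × 17.6585 = 243.69.

243.69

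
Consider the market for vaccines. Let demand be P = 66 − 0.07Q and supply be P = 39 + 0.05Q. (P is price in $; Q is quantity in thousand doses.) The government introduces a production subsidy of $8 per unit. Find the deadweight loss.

Competitive equilibrium: 66 − 0.07Q = 39 + 0.05Q → Q* = 225, P* = 50.25.
The subsidy lowers effective supply by 8: P = 31 + 0.05Q.
New quantity: 66 − 0.07Q = 31 + 0.05Q → Q' = 291.6667.
Overproduction ΔQ = 291.6667 − 225 = 66.6667; wedge = subsidy = 8.
Deadweight loss = ½ × 66.6667 × 8 = $266.67 thousand.

$266.67 thousand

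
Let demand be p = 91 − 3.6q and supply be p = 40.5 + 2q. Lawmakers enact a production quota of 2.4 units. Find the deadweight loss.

122.63

Competitive equilibrium: 91 − 3.6q = 40.5 + 2q → q* = 9.0179, p* = 58.5357.
At q = 2.4: demand price = 91 − 3.6·2.4 = 82.36; supply price = 40.5 + 2·2.4 = 45.3.
Δq = 9.0179 − 2.4 = 6.6179; wedge = 82.36 − 45.3 = 37.06.
DWL = ½ × 6.6179 × 37.06 = 122.63.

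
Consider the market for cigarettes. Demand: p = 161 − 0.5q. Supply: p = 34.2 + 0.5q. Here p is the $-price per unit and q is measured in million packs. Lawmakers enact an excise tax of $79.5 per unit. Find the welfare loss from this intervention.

$3160.125 million

Competitive equilibrium: 161 − 0.5q = 34.2 + 0.5q → q* = 126.8, p* = 97.6.
With the tax, the buyer price exceeds the seller price by 79.5: (161 − 0.5q) − (34.2 + 0.5q) = 79.5 → q' = 47.3.
Δq = 126.8 − 47.3 = 79.5; the wedge equals the tax, 79.5.
DWL = ½ × 79.5 × 79.5 = $3160.125 million.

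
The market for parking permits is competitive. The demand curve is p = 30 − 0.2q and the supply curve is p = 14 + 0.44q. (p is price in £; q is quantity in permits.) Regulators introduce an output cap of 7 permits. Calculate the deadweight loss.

Competitive equilibrium: 30 − 0.2q = 14 + 0.44q → q* = 25, p* = 25.
At q = 7: demand price = 30 − 0.2·7 = 28.6; supply price = 14 + 0.44·7 = 17.08.
Δq = 25 − 7 = 18; wedge = 28.6 − 17.08 = 11.52.
Deadweight loss = ½ × 18 × 11.52 = £103.68.

£103.68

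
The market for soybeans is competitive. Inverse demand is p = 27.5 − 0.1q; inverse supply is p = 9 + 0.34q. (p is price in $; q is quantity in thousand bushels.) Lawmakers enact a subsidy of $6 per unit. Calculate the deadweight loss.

Competitive equilibrium: 27.5 − 0.1q = 9 + 0.34q → q* = 42.0455, p* = 23.2955.
The subsidy lowers effective supply by 6: p = 3 + 0.34q.
New quantity: 27.5 − 0.1q = 3 + 0.34q → q' = 55.6818.
Overproduction Δq = 55.6818 − 42.0455 = 13.6363; wedge = subsidy = 6.
The triangle = ½ × 13.6363 × 6 = $40.91 thousand.

$40.91 thousand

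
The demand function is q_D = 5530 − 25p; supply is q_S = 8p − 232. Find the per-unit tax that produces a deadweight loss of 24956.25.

90.75

In inverse form: demand p = 221.2 − 0.04q, supply p = 29 + 0.125q.
Competitive equilibrium: 221.2 − 0.04q = 29 + 0.125q → q* = 1164.8485, p* = 174.6061.
A tax t gives Δq = t/0.165 and wedge t, so DWL = t²/0.33.
t²/0.33 = 24956.25 → t² = 8235.5625 → t = 90.75.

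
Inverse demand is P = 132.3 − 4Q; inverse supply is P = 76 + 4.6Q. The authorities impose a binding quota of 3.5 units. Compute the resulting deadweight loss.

39.91

Competitive equilibrium: 132.3 − 4Q = 76 + 4.6Q → Q* = 6.5465, P* = 106.114.
At Q = 3.5: demand price = 132.3 − 4·3.5 = 118.3; supply price = 76 + 4.6·3.5 = 92.1.
ΔQ = 6.5465 − 3.5 = 3.0465; wedge = 118.3 − 92.1 = 26.2.
DWL = ½ × 3.0465 × 26.2 = 39.91.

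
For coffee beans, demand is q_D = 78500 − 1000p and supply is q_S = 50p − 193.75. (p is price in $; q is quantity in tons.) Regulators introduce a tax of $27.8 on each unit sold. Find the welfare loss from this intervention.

$18400.95

In inverse form: demand p = 78.5 − 0.001q, supply p = 3.875 + 0.02q.
Competitive equilibrium: 78.5 − 0.001q = 3.875 + 0.02q → q* = 3553.5714, p* = 74.9464.
With the tax, the buyer price exceeds the seller price by 27.8: (78.5 − 0.001q) − (3.875 + 0.02q) = 27.8 → q' = 2229.7619.
Δq = 3553.5714 − 2229.7619 = 1323.8095; the wedge equals the tax, 27.8.
Deadweight loss = ½ × 1323.8095 × 27.8 = $18400.95.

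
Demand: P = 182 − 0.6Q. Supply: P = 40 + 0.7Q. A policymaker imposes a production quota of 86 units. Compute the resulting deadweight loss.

Competitive equilibrium: 182 − 0.6Q = 40 + 0.7Q → Q* = 109.23077, P* = 116.46154.
At Q = 86: demand price = 182 − 0.6·86 = 130.4; supply price = 40 + 0.7·86 = 100.2.
ΔQ = 109.23077 − 86 = 23.23077; wedge = 130.4 − 100.2 = 30.2.
Deadweight loss = ½ × 23.23077 × 30.2 = 350.78.

350.78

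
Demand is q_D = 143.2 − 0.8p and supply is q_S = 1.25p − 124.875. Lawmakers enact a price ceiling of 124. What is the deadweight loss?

In inverse form: demand p = 179 − 1.25q, supply p = 99.9 + 0.8q.
Competitive equilibrium: 179 − 1.25q = 99.9 + 0.8q → q* = 38.5854, p* = 130.7683.
At the ceiling p = 124, quantity supplied = (124 − 99.9)/0.8 = 30.125.
Willingness to pay at q' = 30.125: 179 − 1.25·30.125 = 141.3438.
Δq = 38.5854 − 30.125 = 8.4604; wedge = 141.3438 − 124 = 17.3438.
Welfare loss = ½ × 8.4604 × 17.3438 = 73.37.

73.37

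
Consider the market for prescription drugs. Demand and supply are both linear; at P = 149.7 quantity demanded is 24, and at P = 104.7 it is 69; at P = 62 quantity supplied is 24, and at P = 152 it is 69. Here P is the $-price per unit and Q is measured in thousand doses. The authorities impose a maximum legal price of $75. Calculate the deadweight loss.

$775.21 thousand

Demand slope = (104.7 − 149.7)/(69 − 24) = −1, so P = 173.7 − Q.
Supply slope = (152 − 62)/(69 − 24) = 2, so P = 14 + 2Q.
Competitive equilibrium: 173.7 − Q = 14 + 2Q → Q* = 53.2333, P* = 120.4667.
At the ceiling P = 75, quantity supplied = (75 − 14)/2 = 30.5.
Willingness to pay at Q' = 30.5: 173.7 − 1·30.5 = 143.2.
ΔQ = 53.2333 − 30.5 = 22.7333; wedge = 143.2 − 75 = 68.2.
Deadweight loss = ½ × 22.7333 × 68.2 = $775.21 thousand.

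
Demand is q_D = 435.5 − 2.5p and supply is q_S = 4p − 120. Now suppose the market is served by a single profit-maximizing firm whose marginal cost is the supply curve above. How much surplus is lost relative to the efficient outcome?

2321.29

In inverse form: demand p = 174.2 − 0.4q, supply p = 30 + 0.25q.
Competitive equilibrium: 174.2 − 0.4q = 30 + 0.25q → q* = 221.8462, p* = 85.4615.
Marginal revenue: MR = 174.2 − 0.8q. Set MR = MC: 174.2 − 0.8q = 30 + 0.25q → q_m = 137.3333.
Price p_m = 174.2 − 0.4·137.3333 = 119.2667; MC(q_m) = 30 + 0.25·137.3333 = 64.3333.
Competitive q* = 221.8462, so Δq = 84.5129; wedge = 119.2667 − 64.3333 = 54.9334.
Welfare loss = ½ × 84.5129 × 54.9334 = 2321.29.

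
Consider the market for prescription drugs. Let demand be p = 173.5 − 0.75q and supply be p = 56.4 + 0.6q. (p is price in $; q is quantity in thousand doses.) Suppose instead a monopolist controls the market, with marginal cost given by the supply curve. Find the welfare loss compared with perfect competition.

Competitive equilibrium: 173.5 − 0.75q = 56.4 + 0.6q → q* = 86.7407, p* = 108.4444.
Marginal revenue: MR = 173.5 − 1.5q. Set MR = MC: 173.5 − 1.5q = 56.4 + 0.6q → q_m = 55.7619.
Price p_m = 173.5 − 0.75·55.7619 = 131.6786; MC(q_m) = 56.4 + 0.6·55.7619 = 89.8571.
Competitive q* = 86.7407, so Δq = 30.9788; wedge = 131.6786 − 89.8571 = 41.8215.
DWL = ½ × 30.9788 × 41.8215 = $647.79 thousand.

$647.79 thousand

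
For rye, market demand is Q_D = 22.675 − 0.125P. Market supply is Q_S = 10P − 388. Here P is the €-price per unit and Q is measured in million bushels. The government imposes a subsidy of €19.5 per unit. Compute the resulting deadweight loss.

€23.47 million

In inverse form: demand P = 181.4 − 8Q, supply P = 38.8 + 0.1Q.
Competitive equilibrium: 181.4 − 8Q = 38.8 + 0.1Q → Q* = 17.6049, P* = 40.5605.
The subsidy lowers effective supply by 19.5: P = 19.3 + 0.1Q.
New quantity: 181.4 − 8Q = 19.3 + 0.1Q → Q' = 20.0123.
Overproduction ΔQ = 20.0123 − 17.6049 = 2.4074; wedge = subsidy = 19.5.
DWL = ½ × 2.4074 × 19.5 = €23.47 million.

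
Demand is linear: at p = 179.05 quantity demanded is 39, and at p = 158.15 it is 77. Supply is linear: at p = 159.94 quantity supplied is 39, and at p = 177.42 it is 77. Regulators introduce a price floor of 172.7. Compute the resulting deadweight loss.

Demand slope = (158.15 − 179.05)/(77 − 39) = −0.55, so p = 200.5 − 0.55q.
Supply slope = (177.42 − 159.94)/(77 − 39) = 0.46, so p = 142 + 0.46q.
Competitive equilibrium: 200.5 − 0.55q = 142 + 0.46q → q* = 57.9208, p* = 168.6436.
At the floor p = 172.7, quantity demanded = (200.5 − 172.7)/0.55 = 50.5455.
Sellers' marginal cost at q' = 50.5455: 142 + 0.46·50.5455 = 165.2509.
Δq = 57.9208 − 50.5455 = 7.3753; wedge = 172.7 − 165.2509 = 7.4491.
DWL = ½ × 7.3753 × 7.4491 = 27.47.

27.47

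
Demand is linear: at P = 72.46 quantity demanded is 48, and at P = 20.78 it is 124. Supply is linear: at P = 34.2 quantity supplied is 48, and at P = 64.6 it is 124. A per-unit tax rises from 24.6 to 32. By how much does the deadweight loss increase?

193.91

Demand slope = (20.78 − 72.46)/(124 − 48) = −0.68, so P = 105.1 − 0.68Q.
Supply slope = (64.6 − 34.2)/(124 − 48) = 0.4, so P = 15 + 0.4Q.
Competitive equilibrium: 105.1 − 0.68Q = 15 + 0.4Q → Q* = 83.4259, P* = 48.3704.
For a per-unit tax t: ΔQ = t/1.08, so DWL = ½·t·(t/1.08) = t²/2.16.
At t = 24.6: DWL = 280.167. At t = 32: DWL = 474.074.
Increase = 474.074 − 280.167 = 193.91.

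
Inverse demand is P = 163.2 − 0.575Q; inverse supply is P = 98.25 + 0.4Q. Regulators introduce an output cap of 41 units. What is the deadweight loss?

Competitive equilibrium: 163.2 − 0.575Q = 98.25 + 0.4Q → Q* = 66.6154, P* = 124.8962.
At Q = 41: demand price = 163.2 − 0.575·41 = 139.625; supply price = 98.25 + 0.4·41 = 114.65.
ΔQ = 66.6154 − 41 = 25.6154; wedge = 139.625 − 114.65 = 24.975.
DWL = ½ × 25.6154 × 24.975 = 319.87.

319.87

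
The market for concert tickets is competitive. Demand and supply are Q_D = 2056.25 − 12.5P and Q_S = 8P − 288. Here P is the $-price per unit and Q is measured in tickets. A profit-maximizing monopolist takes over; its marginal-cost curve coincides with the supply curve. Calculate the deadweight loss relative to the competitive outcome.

$3173.31

In inverse form: demand P = 164.5 − 0.08Q, supply P = 36 + 0.125Q.
Competitive equilibrium: 164.5 − 0.08Q = 36 + 0.125Q → Q* = 626.82927, P* = 114.35366.
Marginal revenue: MR = 164.5 − 0.16Q. Set MR = MC: 164.5 − 0.16Q = 36 + 0.125Q → Q_m = 450.87719.
Price P_m = 164.5 − 0.08·450.87719 = 128.42982; MC(Q_m) = 36 + 0.125·450.87719 = 92.35965.
Competitive Q* = 626.82927, so ΔQ = 175.95208; wedge = 128.42982 − 92.35965 = 36.07017.
Deadweight loss = ½ × 175.95208 × 36.07017 = $3173.31.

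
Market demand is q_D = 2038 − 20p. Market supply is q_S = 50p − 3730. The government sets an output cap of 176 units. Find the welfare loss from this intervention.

In inverse form: demand p = 101.9 − 0.05q, supply p = 74.6 + 0.02q.
Competitive equilibrium: 101.9 − 0.05q = 74.6 + 0.02q → q* = 390, p* = 82.4.
At q = 176: demand price = 101.9 − 0.05·176 = 93.1; supply price = 74.6 + 0.02·176 = 78.12.
Δq = 390 − 176 = 214; wedge = 93.1 − 78.12 = 14.98.
Welfare loss = ½ × 214 × 14.98 = 1602.86.

1602.86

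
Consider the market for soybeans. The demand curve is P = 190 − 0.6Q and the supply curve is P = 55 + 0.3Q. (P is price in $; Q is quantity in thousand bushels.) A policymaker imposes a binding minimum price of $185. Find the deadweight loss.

$9031.25 thousand

Competitive equilibrium: 190 − 0.6Q = 55 + 0.3Q → Q* = 150, P* = 100.
At the floor P = 185, quantity demanded = (190 − 185)/0.6 = 8.3333.
Sellers' marginal cost at Q' = 8.3333: 55 + 0.3·8.3333 = 57.5.
ΔQ = 150 − 8.3333 = 141.6667; wedge = 185 − 57.5 = 127.5.
Welfare loss = ½ × 141.6667 × 127.5 = $9031.25 thousand.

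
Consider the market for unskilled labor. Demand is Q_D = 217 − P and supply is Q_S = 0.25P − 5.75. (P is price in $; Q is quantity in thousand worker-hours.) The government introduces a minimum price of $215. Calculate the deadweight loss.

In inverse form: demand P = 217 − Q, supply P = 23 + 4Q.
Competitive equilibrium: 217 − Q = 23 + 4Q → Q* = 38.8, P* = 178.2.
At the floor P = 215, quantity demanded = (217 − 215)/1 = 2.
Sellers' marginal cost at Q' = 2: 23 + 4·2 = 31.
ΔQ = 38.8 − 2 = 36.8; wedge = 215 − 31 = 184.
Welfare loss = ½ × 36.8 × 184 = $3385.60 thousand.

$3385.60 thousand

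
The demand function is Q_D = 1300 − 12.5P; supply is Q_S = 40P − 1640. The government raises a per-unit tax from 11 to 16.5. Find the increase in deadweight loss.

720.24

In inverse form: demand P = 104 − 0.08Q, supply P = 41 + 0.025Q.
Competitive equilibrium: 104 − 0.08Q = 41 + 0.025Q → Q* = 600, P* = 56.
For a per-unit tax t: ΔQ = t/0.105, so DWL = ½·t·(t/0.105) = t²/0.21.
At t = 11: DWL = 576.19. At t = 16.5: DWL = 1296.429.
Increase = 1296.429 − 576.19 = 720.24.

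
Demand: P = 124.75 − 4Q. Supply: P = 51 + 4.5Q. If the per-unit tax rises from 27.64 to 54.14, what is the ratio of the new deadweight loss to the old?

Competitive equilibrium: 124.75 − 4Q = 51 + 4.5Q → Q* = 8.6765, P* = 90.0441.
For a per-unit tax t: ΔQ = t/8.5, so DWL = ½·t·(t/8.5) = t²/17.
At t = 27.64: DWL = 44.939. At t = 54.14: DWL = 172.420.
Ratio = (54.14/27.64)² = 3.837.

3.837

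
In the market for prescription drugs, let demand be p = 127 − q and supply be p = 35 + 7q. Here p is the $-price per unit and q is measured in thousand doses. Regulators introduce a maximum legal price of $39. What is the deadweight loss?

$477.73 thousand

Competitive equilibrium: 127 − q = 35 + 7q → q* = 11.5, p* = 115.5.
At the ceiling p = 39, quantity supplied = (39 − 35)/7 = 0.57143.
Willingness to pay at q' = 0.57143: 127 − 1·0.57143 = 126.42857.
Δq = 11.5 − 0.57143 = 10.92857; wedge = 126.42857 − 39 = 87.42857.
Welfare loss = ½ × 10.92857 × 87.42857 = $477.73 thousand.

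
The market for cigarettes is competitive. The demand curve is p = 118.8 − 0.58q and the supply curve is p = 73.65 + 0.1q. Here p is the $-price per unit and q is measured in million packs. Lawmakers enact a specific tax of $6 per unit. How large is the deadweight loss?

$26.47 million

Competitive equilibrium: 118.8 − 0.58q = 73.65 + 0.1q → q* = 66.3971, p* = 80.2897.
With the tax, the buyer price exceeds the seller price by 6: (118.8 − 0.58q) − (73.65 + 0.1q) = 6 → q' = 57.5735.
Δq = 66.3971 − 57.5735 = 8.8236; the wedge equals the tax, 6.
Deadweight loss = ½ × 8.8236 × 6 = $26.47 million.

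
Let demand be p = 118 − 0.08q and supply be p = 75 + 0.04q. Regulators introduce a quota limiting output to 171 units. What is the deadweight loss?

Competitive equilibrium: 118 − 0.08q = 75 + 0.04q → q* = 358.3333, p* = 89.3333.
At q = 171: demand price = 118 − 0.08·171 = 104.32; supply price = 75 + 0.04·171 = 81.84.
Δq = 358.3333 − 171 = 187.3333; wedge = 104.32 − 81.84 = 22.48.
Welfare loss = ½ × 187.3333 × 22.48 = 2105.63.

2105.63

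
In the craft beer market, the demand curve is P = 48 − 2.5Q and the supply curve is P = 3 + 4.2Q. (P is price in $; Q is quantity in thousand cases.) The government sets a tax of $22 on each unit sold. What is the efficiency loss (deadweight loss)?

$36.12 thousand

Competitive equilibrium: 48 − 2.5Q = 3 + 4.2Q → Q* = 6.7164, P* = 31.209.
With the tax, the buyer price exceeds the seller price by 22: (48 − 2.5Q) − (3 + 4.2Q) = 22 → Q' = 3.4328.
ΔQ = 6.7164 − 3.4328 = 3.2836; the wedge equals the tax, 22.
DWL = ½ × 3.2836 × 22 = $36.12 thousand.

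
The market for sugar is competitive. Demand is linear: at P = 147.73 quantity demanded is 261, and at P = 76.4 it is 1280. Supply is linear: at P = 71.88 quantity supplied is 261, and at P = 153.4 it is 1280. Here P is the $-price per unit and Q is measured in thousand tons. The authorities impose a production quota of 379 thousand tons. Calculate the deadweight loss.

$11271.41 thousand

Demand slope = (76.4 − 147.73)/(1280 − 261) = −0.07, so P = 166 − 0.07Q.
Supply slope = (153.4 − 71.88)/(1280 − 261) = 0.08, so P = 51 + 0.08Q.
Competitive equilibrium: 166 − 0.07Q = 51 + 0.08Q → Q* = 766.6667, P* = 112.3333.
At Q = 379: demand price = 166 − 0.07·379 = 139.47; supply price = 51 + 0.08·379 = 81.32.
ΔQ = 766.6667 − 379 = 387.6667; wedge = 139.47 − 81.32 = 58.15.
DWL = ½ × 387.6667 × 58.15 = $11271.41 thousand.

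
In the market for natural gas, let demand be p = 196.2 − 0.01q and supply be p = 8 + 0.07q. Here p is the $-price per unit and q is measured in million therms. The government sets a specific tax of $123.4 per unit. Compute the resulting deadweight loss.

$95172.25 million

Competitive equilibrium: 196.2 − 0.01q = 8 + 0.07q → q* = 2352.5, p* = 172.675.
With the tax, the buyer price exceeds the seller price by 123.4: (196.2 − 0.01q) − (8 + 0.07q) = 123.4 → q' = 810.
Δq = 2352.5 − 810 = 1542.5; the wedge equals the tax, 123.4.
Deadweight loss = ½ × 1542.5 × 123.4 = $95172.25 million.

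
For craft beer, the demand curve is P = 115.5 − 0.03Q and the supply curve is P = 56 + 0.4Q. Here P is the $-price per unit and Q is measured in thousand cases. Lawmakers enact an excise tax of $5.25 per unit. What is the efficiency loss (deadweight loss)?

$32.05 thousand

Competitive equilibrium: 115.5 − 0.03Q = 56 + 0.4Q → Q* = 138.3721, P* = 111.3488.
With the tax, the buyer price exceeds the seller price by 5.25: (115.5 − 0.03Q) − (56 + 0.4Q) = 5.25 → Q' = 126.1628.
ΔQ = 138.3721 − 126.1628 = 12.2093; the wedge equals the tax, 5.25.
DWL = ½ × 12.2093 × 5.25 = $32.05 thousand.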